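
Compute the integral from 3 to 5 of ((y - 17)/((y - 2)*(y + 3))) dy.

-7*log(3) + 8*log(2)

Factor the denominator: y**2 + y - 6 = (y + 3)(y - 2).
Partial fractions: (y - 17)/((y - 2)*(y + 3)) = 4/(y + 3) - 3/(y - 2).
An antiderivative is F(y) = -3*log(y - 2) + 4*log(y + 3).
Then F(5) - F(3) = (-3*log(3) + 12*log(2)) - (4*log(2) + 4*log(3)) = -7*log(3) + 8*log(2).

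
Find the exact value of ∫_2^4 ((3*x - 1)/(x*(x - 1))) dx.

Factor the denominator: x**2 - x = x(x - 1).
Partial fractions: (3*x - 1)/(x*(x - 1)) = 1/x + 2/(x - 1).
An antiderivative is F(x) = log(x) + 2*log(x - 1).
Then F(4) - F(2) = (log(36)) - (log(2)) = log(18).

log(18)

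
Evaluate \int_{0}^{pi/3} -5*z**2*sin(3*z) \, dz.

Integrate by parts twice (u = z^2, dv = -5*sin(3*z) dz).
An antiderivative is F(z) = 5*z**2*cos(3*z)/3 - 10*z*sin(3*z)/9 - 10*cos(3*z)/27.
Then F(pi/3) - F(0) = (10/27 - 5*pi**2/27) - (-10/27) = 20/27 - 5*pi**2/27.

20/27 - 5*pi**2/27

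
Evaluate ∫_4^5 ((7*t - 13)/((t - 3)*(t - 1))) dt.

Factor the denominator: t**2 - 4*t + 3 = (t - 1)(t - 3).
Partial fractions: (7*t - 13)/((t - 3)*(t - 1)) = 3/(t - 1) + 4/(t - 3).
An antiderivative is F(t) = 4*log(t - 3) + 3*log(t - 1).
Then F(5) - F(4) = (10*log(2)) - (log(27)) = -3*log(3) + 10*log(2).

-3*log(3) + 10*log(2)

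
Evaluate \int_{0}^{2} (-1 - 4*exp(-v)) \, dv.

-6 + 4*exp(-2)

An antiderivative is F(v) = -v + 4*exp(-v).
Then F(2) - F(0) = (-2 + 4*exp(-2)) - (4) = -6 + 4*exp(-2).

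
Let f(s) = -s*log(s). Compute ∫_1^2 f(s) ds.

Integrate by parts once (u = ln s, dv = -s ds).
An antiderivative is F(s) = -s**2*(2*log(s) - 1)/4.
Then F(2) - F(1) = (1 - log(4)) - (1/4) = 3/4 - log(4).

3/4 - log(4)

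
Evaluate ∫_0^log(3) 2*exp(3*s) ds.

Let u = exp(s), so du = exp(s) ds. When s = 0, u = 1; when s = log(3), u = 3.
The integral becomes 2·∫ u**2 du from 1 to 3, with antiderivative 2*u**3/3.
Back in s: F(s) = 2*exp(3*s)/3.
Then F(log(3)) - F(0) = (18) - (2/3) = 52/3.

52/3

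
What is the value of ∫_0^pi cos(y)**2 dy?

Use the identity cos^2(y) = (1 + cos(2*y))/2.
An antiderivative is F(y) = y/2 + sin(2*y)/4.
Then F(pi) - F(0) = (pi/2) - (0) = pi/2.

pi/2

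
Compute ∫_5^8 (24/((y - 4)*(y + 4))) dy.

Factor the denominator: y**2 - 16 = (y + 4)(y - 4).
Partial fractions: 24/((y - 4)*(y + 4)) = -3/(y + 4) + 3/(y - 4).
An antiderivative is F(y) = 3*log(y - 4) - 3*log(y + 4).
Then F(8) - F(5) = (-log(27)) - (-6*log(3)) = log(27).

log(27)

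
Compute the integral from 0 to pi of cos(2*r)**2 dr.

Use the identity cos^2(2*r) = (1 + cos(4*r))/2.
An antiderivative is F(r) = r/2 + sin(4*r)/8.
Then F(pi) - F(0) = (pi/2) - (0) = pi/2.

pi/2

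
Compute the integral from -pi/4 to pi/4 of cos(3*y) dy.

An antiderivative is F(y) = sin(3*y)/3.
Then F(pi/4) - F(-pi/4) = (sqrt(2)/6) - (-sqrt(2)/6) = sqrt(2)/3.

sqrt(2)/3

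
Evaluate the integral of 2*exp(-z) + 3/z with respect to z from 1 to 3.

An antiderivative is F(z) = 3*log(z) - 2*exp(-z).
Then F(3) - F(1) = (-2*exp(-3) + 3*log(3)) - (-2*exp(-1)) = -2*exp(-3) + 2*exp(-1) + 3*log(3).

-2*exp(-3) + 2*exp(-1) + 3*log(3)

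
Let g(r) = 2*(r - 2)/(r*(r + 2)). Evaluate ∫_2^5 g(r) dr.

-6*log(2) - 2*log(5) + 4*log(7)

Factor the denominator: r**2 + 2*r = (r + 2)r.
Partial fractions: 2*(r - 2)/(r*(r + 2)) = 4/(r + 2) - 2/r.
An antiderivative is F(r) = -2*log(r) + 4*log(r + 2).
Then F(5) - F(2) = (-2*log(5) + 4*log(7)) - (log(64)) = -6*log(2) - 2*log(5) + 4*log(7).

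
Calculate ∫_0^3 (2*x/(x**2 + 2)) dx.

log(11/2)

Let u = x**2 + 2, so du = 2*x dx. When x = 0, u = 2; when x = 3, u = 11.
The integral becomes ∫ 1/u du from 2 to 11, with antiderivative log(u).
Back in x: F(x) = log(x**2 + 2).
Then F(3) - F(0) = (log(11)) - (log(2)) = log(11/2).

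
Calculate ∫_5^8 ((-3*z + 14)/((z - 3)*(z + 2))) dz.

Factor the denominator: z**2 - z - 6 = (z + 2)(z - 3).
Partial fractions: (-3*z + 14)/((z - 3)*(z + 2)) = -4/(z + 2) + 1/(z - 3).
An antiderivative is F(z) = log(z - 3) - 4*log(z + 2).
Then F(8) - F(5) = (-3*log(5) - 4*log(2)) - (-4*log(7) + log(2)) = -3*log(5) - 5*log(2) + 4*log(7).

-3*log(5) - 5*log(2) + 4*log(7)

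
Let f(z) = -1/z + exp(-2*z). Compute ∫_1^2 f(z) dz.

-log(2) - exp(-4)/2 + exp(-2)/2

An antiderivative is F(z) = -log(z) - exp(-2*z)/2.
Then F(2) - F(1) = (-log(2) - exp(-4)/2) - (-exp(-2)/2) = -log(2) - exp(-4)/2 + exp(-2)/2.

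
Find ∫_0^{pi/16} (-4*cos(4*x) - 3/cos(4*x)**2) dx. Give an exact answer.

An antiderivative is F(x) = -sin(4*x) - 3*tan(4*x)/4.
Then F(pi/16) - F(0) = (-3/4 - sqrt(2)/2) - (0) = -3/4 - sqrt(2)/2.

-3/4 - sqrt(2)/2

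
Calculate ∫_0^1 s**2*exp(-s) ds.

Integrate by parts twice (u = s^2, dv = exp(-s) ds).
An antiderivative is F(s) = (-s**2 - 2*s - 2)*exp(-s).
Then F(1) - F(0) = (-5*exp(-1)) - (-2) = 2 - 5*exp(-1).

2 - 5*exp(-1)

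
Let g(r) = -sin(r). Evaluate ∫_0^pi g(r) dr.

-2

An antiderivative is F(r) = cos(r).
Then F(pi) - F(0) = (-1) - (1) = -2.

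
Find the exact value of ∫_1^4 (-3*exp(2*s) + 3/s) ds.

-3*exp(8)/2 + log(64) + 3*exp(2)/2

An antiderivative is F(s) = -3*exp(2*s)/2 + 3*log(s).
Then F(4) - F(1) = (-3*exp(8)/2 + log(64)) - (-3*exp(2)/2) = -3*exp(8)/2 + log(64) + 3*exp(2)/2.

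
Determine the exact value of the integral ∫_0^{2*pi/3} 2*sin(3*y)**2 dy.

2*pi/3

Use the identity sin^2(3*y) = (1 - cos(6*y))/2.
An antiderivative is F(y) = y - sin(6*y)/6.
Then F(2*pi/3) - F(0) = (2*pi/3) - (0) = 2*pi/3.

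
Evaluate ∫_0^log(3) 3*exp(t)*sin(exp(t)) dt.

3*cos(1) - 3*cos(3)

Let u = exp(t), so du = exp(t) dt. When t = 0, u = 1; when t = log(3), u = 3.
The integral becomes 3·∫ sin(u) du from 1 to 3, with antiderivative -3*cos(u).
Back in t: F(t) = -3*cos(exp(t)).
Then F(log(3)) - F(0) = (-3*cos(3)) - (-3*cos(1)) = 3*cos(1) - 3*cos(3).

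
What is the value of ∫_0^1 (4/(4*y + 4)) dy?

log(2)

Let u = 4*y + 4, so du = 4 dy. When y = 0, u = 4; when y = 1, u = 8.
The integral becomes ∫ 1/u du from 4 to 8, with antiderivative log(u).
Back in y: F(y) = log(4*y + 4).
Then F(1) - F(0) = (log(8)) - (log(4)) = log(2).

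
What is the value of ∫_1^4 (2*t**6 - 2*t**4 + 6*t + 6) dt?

By the power rule, an antiderivative is F(t) = 2*t**7/7 - 2*t**5/5 + 3*t**2 + 6*t.
Then F(4) - F(1) = (152024/35) - (311/35) = 151713/35.

151713/35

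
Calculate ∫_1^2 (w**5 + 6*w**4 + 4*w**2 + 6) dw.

1891/30

By the power rule, an antiderivative is F(w) = w**6/6 + 6*w**5/5 + 4*w**3/3 + 6*w.
Then F(2) - F(1) = (1076/15) - (87/10) = 1891/30.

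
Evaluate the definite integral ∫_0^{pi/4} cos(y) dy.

sqrt(2)/2

An antiderivative is F(y) = sin(y).
Then F(pi/4) - F(0) = (sqrt(2)/2) - (0) = sqrt(2)/2.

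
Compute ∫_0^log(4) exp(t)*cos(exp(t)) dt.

Let u = exp(t), so du = exp(t) dt. When t = 0, u = 1; when t = log(4), u = 4.
The integral becomes ∫ cos(u) du from 1 to 4, with antiderivative sin(u).
Back in t: F(t) = sin(exp(t)).
Then F(log(4)) - F(0) = (sin(4)) - (sin(1)) = -sin(1) + sin(4).

-sin(1) + sin(4)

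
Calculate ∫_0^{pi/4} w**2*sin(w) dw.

Integrate by parts twice (u = w^2, dv = sin(w) dw).
An antiderivative is F(w) = -w**2*cos(w) + 2*w*sin(w) + 2*cos(w).
Then F(pi/4) - F(0) = (sqrt(2)*(-pi**2 + 8*pi + 32)/32) - (2) = -2 - sqrt(2)*pi**2/32 + sqrt(2)*pi/4 + sqrt(2).

-2 - sqrt(2)*pi**2/32 + sqrt(2)*pi/4 + sqrt(2)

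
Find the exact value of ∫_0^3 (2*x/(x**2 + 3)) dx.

Let u = x**2 + 3, so du = 2*x dx. When x = 0, u = 3; when x = 3, u = 12.
The integral becomes ∫ 1/u du from 3 to 12, with antiderivative log(u).
Back in x: F(x) = log(x**2 + 3).
Then F(3) - F(0) = (log(12)) - (log(3)) = log(4).

log(4)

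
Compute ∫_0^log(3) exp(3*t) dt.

26/3

Let u = exp(t), so du = exp(t) dt. When t = 0, u = 1; when t = log(3), u = 3.
The integral becomes ∫ u**2 du from 1 to 3, with antiderivative u**3/3.
Back in t: F(t) = exp(3*t)/3.
Then F(log(3)) - F(0) = (9) - (1/3) = 26/3.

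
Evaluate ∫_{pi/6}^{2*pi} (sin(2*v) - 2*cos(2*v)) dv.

-1/4 + sqrt(3)/2

An antiderivative is F(v) = -sin(2*v) - cos(2*v)/2.
Then F(2*pi) - F(pi/6) = (-1/2) - (-sqrt(3)/2 - 1/4) = -1/4 + sqrt(3)/2.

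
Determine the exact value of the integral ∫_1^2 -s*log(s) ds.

Integrate by parts once (u = ln s, dv = -s ds).
An antiderivative is F(s) = -s**2*(2*log(s) - 1)/4.
Then F(2) - F(1) = (1 - log(4)) - (1/4) = 3/4 - log(4).

3/4 - log(4)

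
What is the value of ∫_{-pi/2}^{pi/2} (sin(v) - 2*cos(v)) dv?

An antiderivative is F(v) = -2*sin(v) - cos(v).
Then F(pi/2) - F(-pi/2) = (-2) - (2) = -4.

-4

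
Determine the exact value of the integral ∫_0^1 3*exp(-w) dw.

An antiderivative is F(w) = -3*exp(-w).
Then F(1) - F(0) = (-3*exp(-1)) - (-3) = 3 - 3*exp(-1).

3 - 3*exp(-1)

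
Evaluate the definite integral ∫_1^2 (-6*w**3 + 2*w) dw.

-39/2

By the power rule, an antiderivative is F(w) = -3*w**4/2 + w**2.
Then F(2) - F(1) = (-20) - (-1/2) = -39/2.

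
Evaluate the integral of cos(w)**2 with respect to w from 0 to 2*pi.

pi

Use the identity cos^2(w) = (1 + cos(2*w))/2.
An antiderivative is F(w) = w/2 + sin(2*w)/4.
Then F(2*pi) - F(0) = (pi) - (0) = pi.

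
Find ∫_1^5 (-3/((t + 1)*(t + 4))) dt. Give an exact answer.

log(3/5)

Factor the denominator: t**2 + 5*t + 4 = (t + 4)(t + 1).
Partial fractions: -3/((t + 1)*(t + 4)) = 1/(t + 4) - 1/(t + 1).
An antiderivative is F(t) = -log(t + 1) + log(t + 4).
Then F(5) - F(1) = (log(3/2)) - (log(5/2)) = log(3/5).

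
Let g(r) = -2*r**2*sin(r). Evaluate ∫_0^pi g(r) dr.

Integrate by parts twice (u = r^2, dv = -2*sin(r) dr).
An antiderivative is F(r) = 2*r**2*cos(r) - 4*r*sin(r) - 4*cos(r).
Then F(pi) - F(0) = (4 - 2*pi**2) - (-4) = 8 - 2*pi**2.

8 - 2*pi**2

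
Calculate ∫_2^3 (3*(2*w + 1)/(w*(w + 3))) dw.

-5*log(5) + 4*log(2) + 6*log(3)

Factor the denominator: w**2 + 3*w = (w + 3)w.
Partial fractions: 3*(2*w + 1)/(w*(w + 3)) = 5/(w + 3) + 1/w.
An antiderivative is F(w) = log(w) + 5*log(w + 3).
Then F(3) - F(2) = (5*log(2) + 6*log(3)) - (log(2) + 5*log(5)) = -5*log(5) + 4*log(2) + 6*log(3).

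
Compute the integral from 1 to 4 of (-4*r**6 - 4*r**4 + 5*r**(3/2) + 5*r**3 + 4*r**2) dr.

By the power rule, an antiderivative is F(r) = -4*r**7/7 + 2*r**(5/2) - 4*r**5/5 + 5*r**4/4 + 4*r**3/3.
Then F(4) - F(1) = (-1019776/105) - (1349/420) = -1360151/140.

-1360151/140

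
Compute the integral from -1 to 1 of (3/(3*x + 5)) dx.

An antiderivative is F(x) = log(3*x + 5).
Then F(1) - F(-1) = (log(8)) - (log(2)) = log(4).

log(4)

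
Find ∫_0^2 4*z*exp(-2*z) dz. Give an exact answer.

1 - 5*exp(-4)

Integrate by parts once (u = z, dv = 4*exp(-2*z) dz).
An antiderivative is F(z) = (-2*z - 1)*exp(-2*z).
Then F(2) - F(0) = (-5*exp(-4)) - (-1) = 1 - 5*exp(-4).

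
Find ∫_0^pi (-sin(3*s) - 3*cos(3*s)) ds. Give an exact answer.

-2/3

An antiderivative is F(s) = -sin(3*s) + cos(3*s)/3.
Then F(pi) - F(0) = (-1/3) - (1/3) = -2/3.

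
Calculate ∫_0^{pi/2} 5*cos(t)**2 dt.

5*pi/4

Use the identity cos^2(t) = (1 + cos(2*t))/2.
An antiderivative is F(t) = 5*t/2 + 5*sin(2*t)/4.
Then F(pi/2) - F(0) = (5*pi/4) - (0) = 5*pi/4.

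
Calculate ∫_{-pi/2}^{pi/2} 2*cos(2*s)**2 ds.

pi

Use the identity cos^2(2*s) = (1 + cos(4*s))/2.
An antiderivative is F(s) = s + sin(4*s)/4.
Then F(pi/2) - F(-pi/2) = (pi/2) - (-pi/2) = pi.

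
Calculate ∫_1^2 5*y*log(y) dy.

-15/4 + 10*log(2)

Integrate by parts once (u = ln y, dv = 5*y dy).
An antiderivative is F(y) = 5*y**2*(2*log(y) - 1)/4.
Then F(2) - F(1) = (-5 + 10*log(2)) - (-5/4) = -15/4 + 10*log(2).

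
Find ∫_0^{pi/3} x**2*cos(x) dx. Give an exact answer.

Integrate by parts twice (u = x^2, dv = cos(x) dx).
An antiderivative is F(x) = x**2*sin(x) + 2*x*cos(x) - 2*sin(x).
Then F(pi/3) - F(0) = (-sqrt(3) + sqrt(3)*pi**2/18 + pi/3) - (0) = -sqrt(3) + sqrt(3)*pi**2/18 + pi/3.

-sqrt(3) + sqrt(3)*pi**2/18 + pi/3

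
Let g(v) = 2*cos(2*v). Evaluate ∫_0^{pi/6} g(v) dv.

sqrt(3)/2

An antiderivative is F(v) = sin(2*v).
Then F(pi/6) - F(0) = (sqrt(3)/2) - (0) = sqrt(3)/2.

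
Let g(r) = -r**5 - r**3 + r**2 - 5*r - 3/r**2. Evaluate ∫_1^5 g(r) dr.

By the power rule, an antiderivative is F(r) = -r**6/6 - r**4/4 + r**3/3 - 5*r**2/2 + 3/r.
Then F(5) - F(1) = (-55613/20) - (5/12) = -41716/15.

-41716/15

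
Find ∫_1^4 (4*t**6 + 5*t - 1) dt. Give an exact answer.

131547/14

By the power rule, an antiderivative is F(t) = 4*t**7/7 + 5*t**2/2 - t.
Then F(4) - F(1) = (65788/7) - (29/14) = 131547/14.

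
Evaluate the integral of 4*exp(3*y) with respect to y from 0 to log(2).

28/3

Let u = exp(y), so du = exp(y) dy. When y = 0, u = 1; when y = log(2), u = 2.
The integral becomes 4·∫ u**2 du from 1 to 2, with antiderivative 4*u**3/3.
Back in y: F(y) = 4*exp(3*y)/3.
Then F(log(2)) - F(0) = (32/3) - (4/3) = 28/3.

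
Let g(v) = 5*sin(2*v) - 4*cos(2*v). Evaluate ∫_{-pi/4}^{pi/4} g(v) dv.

-4

An antiderivative is F(v) = -2*sin(2*v) - 5*cos(2*v)/2.
Then F(pi/4) - F(-pi/4) = (-2) - (2) = -4.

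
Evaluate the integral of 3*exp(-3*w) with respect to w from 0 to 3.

An antiderivative is F(w) = -exp(-3*w).
Then F(3) - F(0) = (-exp(-9)) - (-1) = 1 - exp(-9).

1 - exp(-9)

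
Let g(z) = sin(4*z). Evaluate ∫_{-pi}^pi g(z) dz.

An antiderivative is F(z) = -cos(4*z)/4.
Then F(pi) - F(-pi) = (-1/4) - (-1/4) = 0.

0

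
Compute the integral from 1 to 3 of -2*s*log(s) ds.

4 - 9*log(3)

Integrate by parts once (u = ln s, dv = -2*s ds).
An antiderivative is F(s) = -s**2*(2*log(s) - 1)/2.
Then F(3) - F(1) = (9/2 - 9*log(3)) - (1/2) = 4 - 9*log(3).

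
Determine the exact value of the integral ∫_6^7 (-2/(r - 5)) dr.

An antiderivative is F(r) = -2*log(r - 5).
Then F(7) - F(6) = (-log(4)) - (0) = -log(4).

-log(4)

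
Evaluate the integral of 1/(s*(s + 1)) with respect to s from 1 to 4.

Factor the denominator: s**2 + s = (s + 1)s.
Partial fractions: 1/(s*(s + 1)) = -1/(s + 1) + 1/s.
An antiderivative is F(s) = log(s) - log(s + 1).
Then F(4) - F(1) = (log(4/5)) - (-log(2)) = log(8/5).

log(8/5)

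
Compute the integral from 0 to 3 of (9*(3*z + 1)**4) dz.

299997/5

Let u = 3*z + 1, so du = 3 dz. When z = 0, u = 1; when z = 3, u = 10.
The integral becomes 3·∫ u**4 du from 1 to 10, with antiderivative 3*u**5/5.
Back in z: F(z) = 3*(3*z + 1)**5/5.
Then F(3) - F(0) = (60000) - (3/5) = 299997/5.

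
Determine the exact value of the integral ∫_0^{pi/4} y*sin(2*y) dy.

1/4

Integrate by parts once (u = y, dv = sin(2*y) dy).
An antiderivative is F(y) = -y*cos(2*y)/2 + sin(2*y)/4.
Then F(pi/4) - F(0) = (1/4) - (0) = 1/4.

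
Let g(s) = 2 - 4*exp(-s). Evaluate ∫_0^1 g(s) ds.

-2 + 4*exp(-1)

An antiderivative is F(s) = 2*s + 4*exp(-s).
Then F(1) - F(0) = (4*exp(-1) + 2) - (4) = -2 + 4*exp(-1).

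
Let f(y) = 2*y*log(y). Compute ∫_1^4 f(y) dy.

Integrate by parts once (u = ln y, dv = 2*y dy).
An antiderivative is F(y) = y**2*(2*log(y) - 1)/2.
Then F(4) - F(1) = (-8 + 32*log(2)) - (-1/2) = -15/2 + 32*log(2).

-15/2 + 32*log(2)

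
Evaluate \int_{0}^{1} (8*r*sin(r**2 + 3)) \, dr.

Let u = r**2 + 3, so du = 2*r dr. When r = 0, u = 3; when r = 1, u = 4.
The integral becomes 4·∫ sin(u) du from 3 to 4, with antiderivative -4*cos(u).
Back in r: F(r) = -4*cos(r**2 + 3).
Then F(1) - F(0) = (-4*cos(4)) - (-4*cos(3)) = 4*cos(3) - 4*cos(4).

4*cos(3) - 4*cos(4)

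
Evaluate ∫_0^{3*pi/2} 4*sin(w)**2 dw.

3*pi

Use the identity sin^2(w) = (1 - cos(2*w))/2.
An antiderivative is F(w) = 2*w - sin(2*w).
Then F(3*pi/2) - F(0) = (3*pi) - (0) = 3*pi.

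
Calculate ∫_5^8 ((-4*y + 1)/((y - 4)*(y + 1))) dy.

Factor the denominator: y**2 - 3*y - 4 = (y + 1)(y - 4).
Partial fractions: (-4*y + 1)/((y - 4)*(y + 1)) = -1/(y + 1) - 3/(y - 4).
An antiderivative is F(y) = -3*log(y - 4) - log(y + 1).
Then F(8) - F(5) = (-6*log(2) - 2*log(3)) - (-log(6)) = -log(96).

-log(96)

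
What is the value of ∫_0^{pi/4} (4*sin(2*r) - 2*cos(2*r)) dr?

1

An antiderivative is F(r) = -sin(2*r) - 2*cos(2*r).
Then F(pi/4) - F(0) = (-1) - (-2) = 1.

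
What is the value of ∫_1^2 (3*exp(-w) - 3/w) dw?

-3*log(2) - 3*exp(-2) + 3*exp(-1)

An antiderivative is F(w) = -3*log(w) - 3*exp(-w).
Then F(2) - F(1) = (-3*log(2) - 3*exp(-2)) - (-3*exp(-1)) = -3*log(2) - 3*exp(-2) + 3*exp(-1).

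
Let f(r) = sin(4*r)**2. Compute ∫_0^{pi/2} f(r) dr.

pi/4

Use the identity sin^2(4*r) = (1 - cos(8*r))/2.
An antiderivative is F(r) = r/2 - sin(8*r)/16.
Then F(pi/2) - F(0) = (pi/4) - (0) = pi/4.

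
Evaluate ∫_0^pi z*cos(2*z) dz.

0

Integrate by parts once (u = z, dv = cos(2*z) dz).
An antiderivative is F(z) = z*sin(2*z)/2 + cos(2*z)/4.
Then F(pi) - F(0) = (1/4) - (1/4) = 0.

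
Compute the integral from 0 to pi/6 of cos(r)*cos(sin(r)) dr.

Let u = sin(r), so du = cos(r) dr. When r = 0, u = 0; when r = pi/6, u = 1/2.
The integral becomes ∫ cos(u) du from 0 to 1/2, with antiderivative sin(u).
Back in r: F(r) = sin(sin(r)).
Then F(pi/6) - F(0) = (sin(1/2)) - (0) = sin(1/2).

sin(1/2)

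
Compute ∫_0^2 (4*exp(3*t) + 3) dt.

14/3 + 4*exp(6)/3

An antiderivative is F(t) = 4*exp(3*t)/3 + 3*t.
Then F(2) - F(0) = (6 + 4*exp(6)/3) - (4/3) = 14/3 + 4*exp(6)/3.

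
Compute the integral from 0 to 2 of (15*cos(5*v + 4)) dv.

-3*sin(4) + 3*sin(14)

Let u = 5*v + 4, so du = 5 dv. When v = 0, u = 4; when v = 2, u = 14.
The integral becomes 3·∫ cos(u) du from 4 to 14, with antiderivative 3*sin(u).
Back in v: F(v) = 3*sin(5*v + 4).
Then F(2) - F(0) = (3*sin(14)) - (3*sin(4)) = -3*sin(4) + 3*sin(14).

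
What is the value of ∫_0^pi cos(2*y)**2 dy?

Use the identity cos^2(2*y) = (1 + cos(4*y))/2.
An antiderivative is F(y) = y/2 + sin(4*y)/8.
Then F(pi) - F(0) = (pi/2) - (0) = pi/2.

pi/2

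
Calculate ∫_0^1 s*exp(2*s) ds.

Integrate by parts once (u = s, dv = exp(2*s) ds).
An antiderivative is F(s) = (2*s - 1)*exp(2*s)/4.
Then F(1) - F(0) = (exp(2)/4) - (-1/4) = 1/4 + exp(2)/4.

1/4 + exp(2)/4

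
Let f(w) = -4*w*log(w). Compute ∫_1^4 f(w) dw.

Integrate by parts once (u = ln w, dv = -4*w dw).
An antiderivative is F(w) = -w**2*(2*log(w) - 1).
Then F(4) - F(1) = (16 - 64*log(2)) - (1) = 15 - 64*log(2).

15 - 64*log(2)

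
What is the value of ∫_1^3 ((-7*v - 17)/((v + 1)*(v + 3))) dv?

Factor the denominator: v**2 + 4*v + 3 = (v + 3)(v + 1).
Partial fractions: (-7*v - 17)/((v + 1)*(v + 3)) = -2/(v + 3) - 5/(v + 1).
An antiderivative is F(v) = -5*log(v + 1) - 2*log(v + 3).
Then F(3) - F(1) = (-12*log(2) - 2*log(3)) - (-9*log(2)) = -log(72).

-log(72)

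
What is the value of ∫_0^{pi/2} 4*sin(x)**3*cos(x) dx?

Let u = sin(x), so du = cos(x) dx. When x = 0, u = 0; when x = pi/2, u = 1.
The integral becomes 4·∫ u**3 du from 0 to 1, with antiderivative u**4.
Back in x: F(x) = sin(x)**4.
Then F(pi/2) - F(0) = (1) - (0) = 1.

1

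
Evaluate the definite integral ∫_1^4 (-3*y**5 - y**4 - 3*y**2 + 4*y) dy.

-22851/10

By the power rule, an antiderivative is F(y) = -y**6/2 - y**5/5 - y**3 + 2*y**2.
Then F(4) - F(1) = (-11424/5) - (3/10) = -22851/10.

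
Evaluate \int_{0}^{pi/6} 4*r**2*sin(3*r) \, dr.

Integrate by parts twice (u = r^2, dv = 4*sin(3*r) dr).
An antiderivative is F(r) = -4*r**2*cos(3*r)/3 + 8*r*sin(3*r)/9 + 8*cos(3*r)/27.
Then F(pi/6) - F(0) = (4*pi/27) - (8/27) = -8/27 + 4*pi/27.

-8/27 + 4*pi/27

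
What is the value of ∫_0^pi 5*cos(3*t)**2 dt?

Use the identity cos^2(3*t) = (1 + cos(6*t))/2.
An antiderivative is F(t) = 5*t/2 + 5*sin(6*t)/12.
Then F(pi) - F(0) = (5*pi/2) - (0) = 5*pi/2.

5*pi/2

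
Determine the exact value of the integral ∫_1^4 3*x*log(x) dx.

-45/4 + 48*log(2)

Integrate by parts once (u = ln x, dv = 3*x dx).
An antiderivative is F(x) = 3*x**2*(2*log(x) - 1)/4.
Then F(4) - F(1) = (-12 + 48*log(2)) - (-3/4) = -45/4 + 48*log(2).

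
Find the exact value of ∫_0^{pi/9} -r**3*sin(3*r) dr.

Integrate by parts 3 times (u = r^3, dv = -sin(3*r) dr).
An antiderivative is F(r) = r**3*cos(3*r)/3 - r**2*sin(3*r)/3 - 2*r*cos(3*r)/9 + 2*sin(3*r)/27.
Then F(pi/9) - F(0) = (-pi/81 - sqrt(3)*pi**2/486 + pi**3/4374 + sqrt(3)/27) - (0) = -pi/81 - sqrt(3)*pi**2/486 + pi**3/4374 + sqrt(3)/27.

-pi/81 - sqrt(3)*pi**2/486 + pi**3/4374 + sqrt(3)/27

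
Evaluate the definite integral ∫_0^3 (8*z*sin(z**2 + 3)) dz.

4*cos(3) - 4*cos(12)

Let u = z**2 + 3, so du = 2*z dz. When z = 0, u = 3; when z = 3, u = 12.
The integral becomes 4·∫ sin(u) du from 3 to 12, with antiderivative -4*cos(u).
Back in z: F(z) = -4*cos(z**2 + 3).
Then F(3) - F(0) = (-4*cos(12)) - (-4*cos(3)) = 4*cos(3) - 4*cos(12).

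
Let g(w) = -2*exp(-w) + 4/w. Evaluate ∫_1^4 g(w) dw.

An antiderivative is F(w) = 4*log(w) + 2*exp(-w).
Then F(4) - F(1) = (2*exp(-4) + 8*log(2)) - (2*exp(-1)) = -2*exp(-1) + 2*exp(-4) + 8*log(2).

-2*exp(-1) + 2*exp(-4) + 8*log(2)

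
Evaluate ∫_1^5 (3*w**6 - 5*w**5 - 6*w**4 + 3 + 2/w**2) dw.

585428/35

By the power rule, an antiderivative is F(w) = 3*w**7/7 - 5*w**6/6 - 6*w**5/5 + 3*w - 2/w.
Then F(5) - F(1) = (3512441/210) - (-127/210) = 585428/35.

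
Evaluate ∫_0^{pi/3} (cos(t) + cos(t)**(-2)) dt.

3*sqrt(3)/2

An antiderivative is F(t) = sin(t) + tan(t).
Then F(pi/3) - F(0) = (3*sqrt(3)/2) - (0) = 3*sqrt(3)/2.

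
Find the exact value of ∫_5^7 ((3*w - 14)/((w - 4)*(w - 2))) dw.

-5*log(3) + 4*log(5)

Factor the denominator: w**2 - 6*w + 8 = (w - 2)(w - 4).
Partial fractions: (3*w - 14)/((w - 4)*(w - 2)) = 4/(w - 2) - 1/(w - 4).
An antiderivative is F(w) = -log(w - 4) + 4*log(w - 2).
Then F(7) - F(5) = (-log(3) + 4*log(5)) - (log(81)) = -5*log(3) + 4*log(5).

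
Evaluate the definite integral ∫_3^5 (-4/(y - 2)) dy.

-log(81)

An antiderivative is F(y) = -4*log(y - 2).
Then F(5) - F(3) = (-log(81)) - (0) = -log(81).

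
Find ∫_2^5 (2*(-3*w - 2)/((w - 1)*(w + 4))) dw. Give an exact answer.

Factor the denominator: w**2 + 3*w - 4 = (w + 4)(w - 1).
Partial fractions: 2*(-3*w - 2)/((w - 1)*(w + 4)) = -4/(w + 4) - 2/(w - 1).
An antiderivative is F(w) = -2*log(w - 1) - 4*log(w + 4).
Then F(5) - F(2) = (-8*log(3) - 4*log(2)) - (-4*log(3) - 4*log(2)) = -log(81).

-log(81)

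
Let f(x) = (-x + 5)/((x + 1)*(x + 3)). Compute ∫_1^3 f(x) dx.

Factor the denominator: x**2 + 4*x + 3 = (x + 3)(x + 1).
Partial fractions: (-x + 5)/((x + 1)*(x + 3)) = -4/(x + 3) + 3/(x + 1).
An antiderivative is F(x) = 3*log(x + 1) - 4*log(x + 3).
Then F(3) - F(1) = (log(4/81)) - (-log(32)) = -4*log(3) + 7*log(2).

-4*log(3) + 7*log(2)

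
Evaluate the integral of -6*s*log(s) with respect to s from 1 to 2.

Integrate by parts once (u = ln s, dv = -6*s ds).
An antiderivative is F(s) = -3*s**2*(2*log(s) - 1)/2.
Then F(2) - F(1) = (6 - 12*log(2)) - (3/2) = 9/2 - 12*log(2).

9/2 - 12*log(2)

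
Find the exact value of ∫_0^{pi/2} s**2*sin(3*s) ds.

Integrate by parts twice (u = s^2, dv = sin(3*s) ds).
An antiderivative is F(s) = -s**2*cos(3*s)/3 + 2*s*sin(3*s)/9 + 2*cos(3*s)/27.
Then F(pi/2) - F(0) = (-pi/9) - (2/27) = -pi/9 - 2/27.

-pi/9 - 2/27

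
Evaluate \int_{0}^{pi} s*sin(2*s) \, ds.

-pi/2

Integrate by parts once (u = s, dv = sin(2*s) ds).
An antiderivative is F(s) = -s*cos(2*s)/2 + sin(2*s)/4.
Then F(pi) - F(0) = (-pi/2) - (0) = -pi/2.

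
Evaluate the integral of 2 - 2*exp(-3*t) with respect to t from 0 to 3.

2*exp(-9)/3 + 16/3

An antiderivative is F(t) = 2*t + 2*exp(-3*t)/3.
Then F(3) - F(0) = (2*exp(-9)/3 + 6) - (2/3) = 2*exp(-9)/3 + 16/3.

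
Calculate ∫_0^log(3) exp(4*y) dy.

Let u = exp(y), so du = exp(y) dy. When y = 0, u = 1; when y = log(3), u = 3.
The integral becomes ∫ u**3 du from 1 to 3, with antiderivative u**4/4.
Back in y: F(y) = exp(4*y)/4.
Then F(log(3)) - F(0) = (81/4) - (1/4) = 20.

20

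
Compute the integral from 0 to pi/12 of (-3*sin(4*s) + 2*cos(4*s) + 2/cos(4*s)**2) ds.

An antiderivative is F(s) = sin(4*s)/2 + 3*cos(4*s)/4 + tan(4*s)/2.
Then F(pi/12) - F(0) = (3/8 + 3*sqrt(3)/4) - (3/4) = -3/8 + 3*sqrt(3)/4.

-3/8 + 3*sqrt(3)/4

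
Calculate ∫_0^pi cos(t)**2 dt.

pi/2

Use the identity cos^2(t) = (1 + cos(2*t))/2.
An antiderivative is F(t) = t/2 + sin(2*t)/4.
Then F(pi) - F(0) = (pi/2) - (0) = pi/2.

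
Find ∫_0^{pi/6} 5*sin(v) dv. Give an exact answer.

5 - 5*sqrt(3)/2

An antiderivative is F(v) = -5*cos(v).
Then F(pi/6) - F(0) = (-5*sqrt(3)/2) - (-5) = 5 - 5*sqrt(3)/2.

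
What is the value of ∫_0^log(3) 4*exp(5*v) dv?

968/5

Let u = exp(v), so du = exp(v) dv. When v = 0, u = 1; when v = log(3), u = 3.
The integral becomes 4·∫ u**4 du from 1 to 3, with antiderivative 4*u**5/5.
Back in v: F(v) = 4*exp(5*v)/5.
Then F(log(3)) - F(0) = (972/5) - (4/5) = 968/5.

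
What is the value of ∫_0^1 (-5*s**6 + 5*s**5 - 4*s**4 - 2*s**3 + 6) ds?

506/105

By the power rule, an antiderivative is F(s) = -5*s**7/7 + 5*s**6/6 - 4*s**5/5 - s**4/2 + 6*s.
Then F(1) - F(0) = (506/105) - (0) = 506/105.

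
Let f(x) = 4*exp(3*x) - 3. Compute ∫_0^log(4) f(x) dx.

An antiderivative is F(x) = 4*exp(3*x)/3 - 3*x.
Then F(log(4)) - F(0) = (256/3 - log(64)) - (4/3) = 84 - 6*log(2).

84 - 6*log(2)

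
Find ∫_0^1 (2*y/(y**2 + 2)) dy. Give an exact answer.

log(3/2)

Let u = y**2 + 2, so du = 2*y dy. When y = 0, u = 2; when y = 1, u = 3.
The integral becomes ∫ 1/u du from 2 to 3, with antiderivative log(u).
Back in y: F(y) = log(y**2 + 2).
Then F(1) - F(0) = (log(3)) - (log(2)) = log(3/2).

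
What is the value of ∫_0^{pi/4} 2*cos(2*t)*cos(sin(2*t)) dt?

sin(1)

Let u = sin(2*t), so du = 2*cos(2*t) dt. When t = 0, u = 0; when t = pi/4, u = 1.
The integral becomes ∫ cos(u) du from 0 to 1, with antiderivative sin(u).
Back in t: F(t) = sin(sin(2*t)).
Then F(pi/4) - F(0) = (sin(1)) - (0) = sin(1).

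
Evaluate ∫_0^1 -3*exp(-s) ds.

-3 + 3*exp(-1)

An antiderivative is F(s) = 3*exp(-s).
Then F(1) - F(0) = (3*exp(-1)) - (3) = -3 + 3*exp(-1).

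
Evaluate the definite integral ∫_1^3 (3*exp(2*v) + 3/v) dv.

-3*exp(2)/2 + log(27) + 3*exp(6)/2

An antiderivative is F(v) = 3*exp(2*v)/2 + 3*log(v).
Then F(3) - F(1) = (log(27) + 3*exp(6)/2) - (3*exp(2)/2) = -3*exp(2)/2 + log(27) + 3*exp(6)/2.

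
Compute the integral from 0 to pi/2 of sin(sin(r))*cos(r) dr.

1 - cos(1)

Let u = sin(r), so du = cos(r) dr. When r = 0, u = 0; when r = pi/2, u = 1.
The integral becomes ∫ sin(u) du from 0 to 1, with antiderivative -cos(u).
Back in r: F(r) = -cos(sin(r)).
Then F(pi/2) - F(0) = (-cos(1)) - (-1) = 1 - cos(1).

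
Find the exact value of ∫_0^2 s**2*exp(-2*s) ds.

(-13 + exp(4))*exp(-4)/4

Integrate by parts twice (u = s^2, dv = exp(-2*s) ds).
An antiderivative is F(s) = (-2*s**2 - 2*s - 1)*exp(-2*s)/4.
Then F(2) - F(0) = (-13*exp(-4)/4) - (-1/4) = (-13 + exp(4))*exp(-4)/4.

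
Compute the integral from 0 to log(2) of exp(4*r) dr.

15/4

Let u = exp(r), so du = exp(r) dr. When r = 0, u = 1; when r = log(2), u = 2.
The integral becomes ∫ u**3 du from 1 to 2, with antiderivative u**4/4.
Back in r: F(r) = exp(4*r)/4.
Then F(log(2)) - F(0) = (4) - (1/4) = 15/4.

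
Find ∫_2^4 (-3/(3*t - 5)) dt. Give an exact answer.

An antiderivative is F(t) = -log(3*t - 5).
Then F(4) - F(2) = (-log(7)) - (0) = -log(7).

-log(7)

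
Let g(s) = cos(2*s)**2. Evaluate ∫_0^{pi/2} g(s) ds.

pi/4

Use the identity cos^2(2*s) = (1 + cos(4*s))/2.
An antiderivative is F(s) = s/2 + sin(4*s)/8.
Then F(pi/2) - F(0) = (pi/4) - (0) = pi/4.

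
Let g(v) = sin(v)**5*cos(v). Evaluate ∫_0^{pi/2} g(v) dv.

1/6

Let u = sin(v), so du = cos(v) dv. When v = 0, u = 0; when v = pi/2, u = 1.
The integral becomes ∫ u**5 du from 0 to 1, with antiderivative u**6/6.
Back in v: F(v) = sin(v)**6/6.
Then F(pi/2) - F(0) = (1/6) - (0) = 1/6.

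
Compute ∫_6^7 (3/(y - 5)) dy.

An antiderivative is F(y) = 3*log(y - 5).
Then F(7) - F(6) = (log(8)) - (0) = log(8).

log(8)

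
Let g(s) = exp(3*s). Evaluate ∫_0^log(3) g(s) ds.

26/3

Let u = exp(s), so du = exp(s) ds. When s = 0, u = 1; when s = log(3), u = 3.
The integral becomes ∫ u**2 du from 1 to 3, with antiderivative u**3/3.
Back in s: F(s) = exp(3*s)/3.
Then F(log(3)) - F(0) = (9) - (1/3) = 26/3.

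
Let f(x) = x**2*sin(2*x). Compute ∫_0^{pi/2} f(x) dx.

-1/2 + pi**2/8

Integrate by parts twice (u = x^2, dv = sin(2*x) dx).
An antiderivative is F(x) = -x**2*cos(2*x)/2 + x*sin(2*x)/2 + cos(2*x)/4.
Then F(pi/2) - F(0) = (-1/4 + pi**2/8) - (1/4) = -1/2 + pi**2/8.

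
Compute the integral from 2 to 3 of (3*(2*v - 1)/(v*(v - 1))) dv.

log(27)

Factor the denominator: v**2 - v = v(v - 1).
Partial fractions: 3*(2*v - 1)/(v*(v - 1)) = 3/v + 3/(v - 1).
An antiderivative is F(v) = 3*log(v) + 3*log(v - 1).
Then F(3) - F(2) = (3*log(2) + 3*log(3)) - (log(8)) = log(27).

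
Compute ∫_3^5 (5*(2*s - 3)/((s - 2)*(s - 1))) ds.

5*log(2) + 5*log(3)

Factor the denominator: s**2 - 3*s + 2 = (s - 1)(s - 2).
Partial fractions: 5*(2*s - 3)/((s - 2)*(s - 1)) = 5/(s - 1) + 5/(s - 2).
An antiderivative is F(s) = 5*log(s - 2) + 5*log(s - 1).
Then F(5) - F(3) = (5*log(3) + 10*log(2)) - (log(32)) = 5*log(2) + 5*log(3).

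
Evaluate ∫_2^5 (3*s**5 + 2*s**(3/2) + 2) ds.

By the power rule, an antiderivative is F(s) = s**6/2 + 4*s**(5/2)/5 + 2*s.
Then F(5) - F(2) = (20*sqrt(5) + 15645/2) - (16*sqrt(2)/5 + 36) = -16*sqrt(2)/5 + 20*sqrt(5) + 15573/2.

-16*sqrt(2)/5 + 20*sqrt(5) + 15573/2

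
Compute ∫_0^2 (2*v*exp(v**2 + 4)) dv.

Let u = v**2 + 4, so du = 2*v dv. When v = 0, u = 4; when v = 2, u = 8.
The integral becomes ∫ exp(u) du from 4 to 8, with antiderivative exp(u).
Back in v: F(v) = exp(v**2 + 4).
Then F(2) - F(0) = (exp(8)) - (exp(4)) = -exp(4) + exp(8).

-exp(4) + exp(8)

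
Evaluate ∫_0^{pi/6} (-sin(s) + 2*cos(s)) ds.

An antiderivative is F(s) = 2*sin(s) + cos(s).
Then F(pi/6) - F(0) = (sqrt(3)/2 + 1) - (1) = sqrt(3)/2.

sqrt(3)/2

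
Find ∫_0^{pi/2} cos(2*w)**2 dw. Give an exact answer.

pi/4

Use the identity cos^2(2*w) = (1 + cos(4*w))/2.
An antiderivative is F(w) = w/2 + sin(4*w)/8.
Then F(pi/2) - F(0) = (pi/4) - (0) = pi/4.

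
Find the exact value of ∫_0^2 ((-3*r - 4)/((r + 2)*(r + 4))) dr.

Factor the denominator: r**2 + 6*r + 8 = (r + 4)(r + 2).
Partial fractions: (-3*r - 4)/((r + 2)*(r + 4)) = -4/(r + 4) + 1/(r + 2).
An antiderivative is F(r) = log(r + 2) - 4*log(r + 4).
Then F(2) - F(0) = (-4*log(3) - 2*log(2)) - (-7*log(2)) = log(32/81).

log(32/81)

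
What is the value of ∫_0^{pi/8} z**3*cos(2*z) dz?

Integrate by parts 3 times (u = z^3, dv = cos(2*z) dz).
An antiderivative is F(z) = z**3*sin(2*z)/2 + 3*z**2*cos(2*z)/4 - 3*z*sin(2*z)/4 - 3*cos(2*z)/8.
Then F(pi/8) - F(0) = (sqrt(2)*(-384 - 96*pi + pi**3 + 12*pi**2)/2048) - (-3/8) = -3*sqrt(2)/16 - 3*sqrt(2)*pi/64 + sqrt(2)*pi**3/2048 + 3*sqrt(2)*pi**2/512 + 3/8.

-3*sqrt(2)/16 - 3*sqrt(2)*pi/64 + sqrt(2)*pi**3/2048 + 3*sqrt(2)*pi**2/512 + 3/8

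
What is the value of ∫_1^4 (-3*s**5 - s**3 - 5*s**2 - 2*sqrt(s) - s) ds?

-26797/12

By the power rule, an antiderivative is F(s) = -s**6/2 - s**4/4 - 4*s**(3/2)/3 - 5*s**3/3 - s**2/2.
Then F(4) - F(1) = (-6712/3) - (-17/4) = -26797/12.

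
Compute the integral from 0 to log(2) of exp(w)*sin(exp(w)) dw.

-cos(2) + cos(1)

Let u = exp(w), so du = exp(w) dw. When w = 0, u = 1; when w = log(2), u = 2.
The integral becomes ∫ sin(u) du from 1 to 2, with antiderivative -cos(u).
Back in w: F(w) = -cos(exp(w)).
Then F(log(2)) - F(0) = (-cos(2)) - (-cos(1)) = -cos(2) + cos(1).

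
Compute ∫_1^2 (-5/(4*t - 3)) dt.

An antiderivative is F(t) = -5*log(4*t - 3)/4.
Then F(2) - F(1) = (-5*log(5)/4) - (0) = -5*log(5)/4.

-5*log(5)/4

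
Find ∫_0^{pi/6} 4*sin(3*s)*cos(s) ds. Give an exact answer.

5/4

Use the identity sin(3*s)cos(s) = [sin(4*s) + sin(2*s)]/2.
An antiderivative is F(s) = -cos(2*s) - cos(4*s)/2.
Then F(pi/6) - F(0) = (-1/4) - (-3/2) = 5/4.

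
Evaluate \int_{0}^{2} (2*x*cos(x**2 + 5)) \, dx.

sin(9) - sin(5)

Let u = x**2 + 5, so du = 2*x dx. When x = 0, u = 5; when x = 2, u = 9.
The integral becomes ∫ cos(u) du from 5 to 9, with antiderivative sin(u).
Back in x: F(x) = sin(x**2 + 5).
Then F(2) - F(0) = (sin(9)) - (sin(5)) = sin(9) - sin(5).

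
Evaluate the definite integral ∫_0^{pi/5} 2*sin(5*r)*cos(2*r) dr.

5*sqrt(5)/42 + 5/14

Use the identity sin(5*r)cos(2*r) = [sin(7*r) + sin(3*r)]/2.
An antiderivative is F(r) = -cos(3*r)/3 - cos(7*r)/7.
Then F(pi/5) - F(0) = (-5/42 + 5*sqrt(5)/42) - (-10/21) = 5*sqrt(5)/42 + 5/14.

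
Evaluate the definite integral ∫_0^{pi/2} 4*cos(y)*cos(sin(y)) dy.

Let u = sin(y), so du = cos(y) dy. When y = 0, u = 0; when y = pi/2, u = 1.
The integral becomes 4·∫ cos(u) du from 0 to 1, with antiderivative 4*sin(u).
Back in y: F(y) = 4*sin(sin(y)).
Then F(pi/2) - F(0) = (4*sin(1)) - (0) = 4*sin(1).

4*sin(1)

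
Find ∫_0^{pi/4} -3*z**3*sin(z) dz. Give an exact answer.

Integrate by parts 3 times (u = z^3, dv = -3*sin(z) dz).
An antiderivative is F(z) = 3*z**3*cos(z) - 9*z**2*sin(z) - 18*z*cos(z) + 18*sin(z).
Then F(pi/4) - F(0) = (3*sqrt(2)*(-96*pi - 12*pi**2 + pi**3 + 384)/128) - (0) = 3*sqrt(2)*(-96*pi - 12*pi**2 + pi**3 + 384)/128.

3*sqrt(2)*(-96*pi - 12*pi**2 + pi**3 + 384)/128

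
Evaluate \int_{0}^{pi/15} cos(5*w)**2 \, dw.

sqrt(3)/40 + pi/30

Use the identity cos^2(5*w) = (1 + cos(10*w))/2.
An antiderivative is F(w) = w/2 + sin(10*w)/20.
Then F(pi/15) - F(0) = (sqrt(3)/40 + pi/30) - (0) = sqrt(3)/40 + pi/30.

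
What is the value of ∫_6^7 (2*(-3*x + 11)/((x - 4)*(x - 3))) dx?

Factor the denominator: x**2 - 7*x + 12 = (x - 3)(x - 4).
Partial fractions: 2*(-3*x + 11)/((x - 4)*(x - 3)) = -4/(x - 3) - 2/(x - 4).
An antiderivative is F(x) = -2*log(x - 4) - 4*log(x - 3).
Then F(7) - F(6) = (-8*log(2) - 2*log(3)) - (-4*log(3) - 2*log(2)) = log(9/64).

log(9/64)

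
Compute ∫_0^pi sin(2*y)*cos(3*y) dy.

Use the identity sin(2*y)cos(3*y) = [sin(5*y) + sin(-y)]/2.
An antiderivative is F(y) = cos(y)/2 - cos(5*y)/10.
Then F(pi) - F(0) = (-2/5) - (2/5) = -4/5.

-4/5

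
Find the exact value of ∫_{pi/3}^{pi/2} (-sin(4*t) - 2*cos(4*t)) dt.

3/8 - sqrt(3)/4

An antiderivative is F(t) = -sin(4*t)/2 + cos(4*t)/4.
Then F(pi/2) - F(pi/3) = (1/4) - (-1/8 + sqrt(3)/4) = 3/8 - sqrt(3)/4.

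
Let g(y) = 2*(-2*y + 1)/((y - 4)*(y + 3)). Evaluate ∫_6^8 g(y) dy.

Factor the denominator: y**2 - y - 12 = (y + 3)(y - 4).
Partial fractions: 2*(-2*y + 1)/((y - 4)*(y + 3)) = -2/(y + 3) - 2/(y - 4).
An antiderivative is F(y) = -2*log(y - 4) - 2*log(y + 3).
Then F(8) - F(6) = (-2*log(11) - 4*log(2)) - (-4*log(3) - 2*log(2)) = -2*log(11) - 2*log(2) + 4*log(3).

-2*log(11) - 2*log(2) + 4*log(3)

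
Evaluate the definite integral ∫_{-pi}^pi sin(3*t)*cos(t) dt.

Use the identity sin(3*t)cos(t) = [sin(4*t) + sin(2*t)]/2.
An antiderivative is F(t) = -cos(2*t)/4 - cos(4*t)/8.
Then F(pi) - F(-pi) = (-3/8) - (-3/8) = 0.

0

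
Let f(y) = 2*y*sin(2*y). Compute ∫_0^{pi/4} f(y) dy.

Integrate by parts once (u = y, dv = 2*sin(2*y) dy).
An antiderivative is F(y) = -y*cos(2*y) + sin(2*y)/2.
Then F(pi/4) - F(0) = (1/2) - (0) = 1/2.

1/2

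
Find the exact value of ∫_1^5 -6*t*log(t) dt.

Integrate by parts once (u = ln t, dv = -6*t dt).
An antiderivative is F(t) = -3*t**2*(2*log(t) - 1)/2.
Then F(5) - F(1) = (75/2 - 75*log(5)) - (3/2) = 36 - 75*log(5).

36 - 75*log(5)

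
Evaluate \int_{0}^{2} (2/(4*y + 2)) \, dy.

log(5)/2

An antiderivative is F(y) = log(4*y + 2)/2.
Then F(2) - F(0) = (log(10)/2) - (log(2)/2) = log(5)/2.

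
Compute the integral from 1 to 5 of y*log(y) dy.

-6 + 25*log(5)/2

Integrate by parts once (u = ln y, dv = y dy).
An antiderivative is F(y) = y**2*(2*log(y) - 1)/4.
Then F(5) - F(1) = (-25/4 + 25*log(5)/2) - (-1/4) = -6 + 25*log(5)/2.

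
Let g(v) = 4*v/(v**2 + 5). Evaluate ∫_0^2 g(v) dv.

log(81/25)

Let u = v**2 + 5, so du = 2*v dv. When v = 0, u = 5; when v = 2, u = 9.
The integral becomes 2·∫ 1/u du from 5 to 9, with antiderivative 2*log(u).
Back in v: F(v) = 2*log(v**2 + 5).
Then F(2) - F(0) = (log(81)) - (log(25)) = log(81/25).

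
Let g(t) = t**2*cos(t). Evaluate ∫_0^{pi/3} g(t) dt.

-sqrt(3) + sqrt(3)*pi**2/18 + pi/3

Integrate by parts twice (u = t^2, dv = cos(t) dt).
An antiderivative is F(t) = t**2*sin(t) + 2*t*cos(t) - 2*sin(t).
Then F(pi/3) - F(0) = (-sqrt(3) + sqrt(3)*pi**2/18 + pi/3) - (0) = -sqrt(3) + sqrt(3)*pi**2/18 + pi/3.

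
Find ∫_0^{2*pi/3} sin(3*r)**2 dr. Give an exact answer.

pi/3

Use the identity sin^2(3*r) = (1 - cos(6*r))/2.
An antiderivative is F(r) = r/2 - sin(6*r)/12.
Then F(2*pi/3) - F(0) = (pi/3) - (0) = pi/3.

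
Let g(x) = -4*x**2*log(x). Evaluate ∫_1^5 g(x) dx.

Integrate by parts once (u = ln x, dv = -4*x**2 dx).
An antiderivative is F(x) = -4*x**3*(3*log(x) - 1)/9.
Then F(5) - F(1) = (500/9 - 500*log(5)/3) - (4/9) = 496/9 - 500*log(5)/3.

496/9 - 500*log(5)/3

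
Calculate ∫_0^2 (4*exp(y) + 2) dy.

An antiderivative is F(y) = 2*y + 4*exp(y).
Then F(2) - F(0) = (4 + 4*exp(2)) - (4) = 4*exp(2).

4*exp(2)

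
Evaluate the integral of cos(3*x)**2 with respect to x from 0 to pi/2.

pi/4

Use the identity cos^2(3*x) = (1 + cos(6*x))/2.
An antiderivative is F(x) = x/2 + sin(6*x)/12.
Then F(pi/2) - F(0) = (pi/4) - (0) = pi/4.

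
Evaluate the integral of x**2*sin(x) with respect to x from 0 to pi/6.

Integrate by parts twice (u = x^2, dv = sin(x) dx).
An antiderivative is F(x) = -x**2*cos(x) + 2*x*sin(x) + 2*cos(x).
Then F(pi/6) - F(0) = (-sqrt(3)*pi**2/72 + pi/6 + sqrt(3)) - (2) = -2 - sqrt(3)*pi**2/72 + pi/6 + sqrt(3).

-2 - sqrt(3)*pi**2/72 + pi/6 + sqrt(3)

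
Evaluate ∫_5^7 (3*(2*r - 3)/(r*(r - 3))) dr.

Factor the denominator: r**2 - 3*r = r(r - 3).
Partial fractions: 3*(2*r - 3)/(r*(r - 3)) = 3/r + 3/(r - 3).
An antiderivative is F(r) = 3*log(r) + 3*log(r - 3).
Then F(7) - F(5) = (6*log(2) + 3*log(7)) - (3*log(2) + 3*log(5)) = -3*log(5) + 3*log(2) + 3*log(7).

-3*log(5) + 3*log(2) + 3*log(7)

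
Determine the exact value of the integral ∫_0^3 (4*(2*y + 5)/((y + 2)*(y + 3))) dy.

4*log(5)

Factor the denominator: y**2 + 5*y + 6 = (y + 3)(y + 2).
Partial fractions: 4*(2*y + 5)/((y + 2)*(y + 3)) = 4/(y + 3) + 4/(y + 2).
An antiderivative is F(y) = 4*log(y + 2) + 4*log(y + 3).
Then F(3) - F(0) = (4*log(2) + 4*log(3) + 4*log(5)) - (4*log(2) + 4*log(3)) = 4*log(5).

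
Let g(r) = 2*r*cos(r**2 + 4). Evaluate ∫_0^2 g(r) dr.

Let u = r**2 + 4, so du = 2*r dr. When r = 0, u = 4; when r = 2, u = 8.
The integral becomes ∫ cos(u) du from 4 to 8, with antiderivative sin(u).
Back in r: F(r) = sin(r**2 + 4).
Then F(2) - F(0) = (sin(8)) - (sin(4)) = -sin(4) + sin(8).

-sin(4) + sin(8)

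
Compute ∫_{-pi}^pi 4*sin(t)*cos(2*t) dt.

0

Use the identity sin(t)cos(2*t) = [sin(3*t) + sin(-t)]/2.
An antiderivative is F(t) = 2*cos(t) - 2*cos(3*t)/3.
Then F(pi) - F(-pi) = (-4/3) - (-4/3) = 0.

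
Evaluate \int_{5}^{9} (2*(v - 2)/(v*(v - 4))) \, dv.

log(9)

Factor the denominator: v**2 - 4*v = v(v - 4).
Partial fractions: 2*(v - 2)/(v*(v - 4)) = 1/v + 1/(v - 4).
An antiderivative is F(v) = log(v) + log(v - 4).
Then F(9) - F(5) = (log(45)) - (log(5)) = log(9).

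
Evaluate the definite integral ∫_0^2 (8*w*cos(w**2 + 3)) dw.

Let u = w**2 + 3, so du = 2*w dw. When w = 0, u = 3; when w = 2, u = 7.
The integral becomes 4·∫ cos(u) du from 3 to 7, with antiderivative 4*sin(u).
Back in w: F(w) = 4*sin(w**2 + 3).
Then F(2) - F(0) = (4*sin(7)) - (4*sin(3)) = -4*sin(3) + 4*sin(7).

-4*sin(3) + 4*sin(7)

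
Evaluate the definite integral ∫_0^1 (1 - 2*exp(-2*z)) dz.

An antiderivative is F(z) = z + exp(-2*z).
Then F(1) - F(0) = (exp(-2) + 1) - (1) = exp(-2).

exp(-2)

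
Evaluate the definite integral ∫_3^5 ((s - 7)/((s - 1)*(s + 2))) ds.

-3*log(5) - 2*log(2) + 3*log(7)

Factor the denominator: s**2 + s - 2 = (s + 2)(s - 1).
Partial fractions: (s - 7)/((s - 1)*(s + 2)) = 3/(s + 2) - 2/(s - 1).
An antiderivative is F(s) = -2*log(s - 1) + 3*log(s + 2).
Then F(5) - F(3) = (-4*log(2) + 3*log(7)) - (-2*log(2) + 3*log(5)) = -3*log(5) - 2*log(2) + 3*log(7).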